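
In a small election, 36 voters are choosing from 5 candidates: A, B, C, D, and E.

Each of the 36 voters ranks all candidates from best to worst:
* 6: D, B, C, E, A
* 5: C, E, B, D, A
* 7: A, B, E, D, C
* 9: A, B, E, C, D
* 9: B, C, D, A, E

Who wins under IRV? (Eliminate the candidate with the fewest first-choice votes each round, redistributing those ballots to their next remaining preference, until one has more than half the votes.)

Round 1: A 16, B 9, C 5, D 6, E 0. E eliminated.
Round 2: A 16, B 9, C 5, D 6. C eliminated.
Round 3: A 16, B 14, D 6. D eliminated.
Round 4: A 16, B 20. B has a majority (≥19).

B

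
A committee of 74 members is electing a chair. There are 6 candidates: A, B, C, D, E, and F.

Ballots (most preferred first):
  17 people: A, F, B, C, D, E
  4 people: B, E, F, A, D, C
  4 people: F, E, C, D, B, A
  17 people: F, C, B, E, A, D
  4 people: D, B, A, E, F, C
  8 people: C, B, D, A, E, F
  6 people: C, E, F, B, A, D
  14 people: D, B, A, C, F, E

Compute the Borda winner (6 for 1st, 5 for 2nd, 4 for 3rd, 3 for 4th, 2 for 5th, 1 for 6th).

B

A: 17×6 + 4×3 + 4×1 + 17×2 + 4×4 + 8×3 + 6×2 + 14×4 = 260
B: 17×4 + 4×6 + 4×2 + 17×4 + 4×5 + 8×5 + 6×3 + 14×5 = 316
C: 17×3 + 4×1 + 4×4 + 17×5 + 4×1 + 8×6 + 6×6 + 14×3 = 286
D: 17×2 + 4×2 + 4×3 + 17×1 + 4×6 + 8×4 + 6×1 + 14×6 = 217
E: 17×1 + 4×5 + 4×5 + 17×3 + 4×3 + 8×2 + 6×5 + 14×1 = 180
F: 17×5 + 4×4 + 4×6 + 17×6 + 4×2 + 8×1 + 6×4 + 14×2 = 295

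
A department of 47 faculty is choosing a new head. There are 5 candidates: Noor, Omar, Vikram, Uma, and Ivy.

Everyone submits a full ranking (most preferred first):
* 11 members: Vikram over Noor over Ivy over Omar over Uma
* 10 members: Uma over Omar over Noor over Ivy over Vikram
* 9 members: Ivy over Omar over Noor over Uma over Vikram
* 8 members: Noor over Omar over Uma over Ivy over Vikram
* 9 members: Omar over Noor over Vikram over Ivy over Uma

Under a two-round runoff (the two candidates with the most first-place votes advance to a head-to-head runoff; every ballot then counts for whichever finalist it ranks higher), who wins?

Round 1 first-place votes: Noor 8, Omar 9, Vikram 11, Uma 10, Ivy 9. Vikram and Uma advance.
Runoff: Vikram is ranked above Uma on 20 ballots, Uma above Vikram on 27.

Uma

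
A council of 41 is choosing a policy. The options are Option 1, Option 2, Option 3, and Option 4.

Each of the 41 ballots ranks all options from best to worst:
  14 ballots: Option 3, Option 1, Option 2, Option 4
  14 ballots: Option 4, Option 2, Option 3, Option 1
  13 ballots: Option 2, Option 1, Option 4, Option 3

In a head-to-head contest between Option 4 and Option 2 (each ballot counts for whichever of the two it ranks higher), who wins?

Option 4 is ranked above Option 2 on 14 ballots; Option 2 above Option 4 on 27.

Option 2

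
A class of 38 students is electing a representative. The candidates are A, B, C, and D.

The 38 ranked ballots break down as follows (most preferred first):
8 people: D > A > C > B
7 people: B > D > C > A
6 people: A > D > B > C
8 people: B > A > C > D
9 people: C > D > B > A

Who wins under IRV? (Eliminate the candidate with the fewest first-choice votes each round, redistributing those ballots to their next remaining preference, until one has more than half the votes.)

Round 1: A 6, B 15, C 9, D 8. A eliminated.
Round 2: B 15, C 9, D 14. C eliminated.
Round 3: B 15, D 23. D has a majority (≥20).

D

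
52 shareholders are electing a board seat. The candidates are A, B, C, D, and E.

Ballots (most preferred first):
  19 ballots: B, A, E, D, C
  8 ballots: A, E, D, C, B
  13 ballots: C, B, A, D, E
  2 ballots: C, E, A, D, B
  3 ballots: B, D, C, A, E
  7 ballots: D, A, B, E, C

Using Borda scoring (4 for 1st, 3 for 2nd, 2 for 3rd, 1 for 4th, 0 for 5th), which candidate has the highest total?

A

A: 19×3 + 8×4 + 13×2 + 2×2 + 3×1 + 7×3 = 143
B: 19×4 + 8×0 + 13×3 + 2×0 + 3×4 + 7×2 = 141
C: 19×0 + 8×1 + 13×4 + 2×4 + 3×2 + 7×0 = 74
D: 19×1 + 8×2 + 13×1 + 2×1 + 3×3 + 7×4 = 87
E: 19×2 + 8×3 + 13×0 + 2×3 + 3×0 + 7×1 = 75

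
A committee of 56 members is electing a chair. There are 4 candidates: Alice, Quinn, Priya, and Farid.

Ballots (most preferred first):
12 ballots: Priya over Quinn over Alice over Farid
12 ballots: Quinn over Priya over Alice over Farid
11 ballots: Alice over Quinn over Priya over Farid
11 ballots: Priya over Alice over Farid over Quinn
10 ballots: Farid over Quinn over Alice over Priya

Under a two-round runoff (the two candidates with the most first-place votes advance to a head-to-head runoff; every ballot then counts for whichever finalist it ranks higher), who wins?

Round 1 first-place votes: Alice 11, Quinn 12, Priya 23, Farid 10. Priya and Quinn advance.
Runoff: Priya is ranked above Quinn on 23 ballots, Quinn above Priya on 33.

Quinn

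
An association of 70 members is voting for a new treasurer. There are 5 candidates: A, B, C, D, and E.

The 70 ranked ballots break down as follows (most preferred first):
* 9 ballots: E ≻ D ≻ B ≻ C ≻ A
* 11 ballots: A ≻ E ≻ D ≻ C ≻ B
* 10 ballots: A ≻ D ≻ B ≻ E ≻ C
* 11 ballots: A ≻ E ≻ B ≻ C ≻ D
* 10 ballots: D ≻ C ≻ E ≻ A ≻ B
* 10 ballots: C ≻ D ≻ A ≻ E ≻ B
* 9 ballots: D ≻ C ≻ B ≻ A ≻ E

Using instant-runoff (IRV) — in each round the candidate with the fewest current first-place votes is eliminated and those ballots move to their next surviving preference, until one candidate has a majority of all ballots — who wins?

D

Round 1: A 32, B 0, C 10, D 19, E 9. B eliminated.
Round 2: A 32, C 10, D 19, E 9. E eliminated.
Round 3: A 32, C 10, D 28. C eliminated.
Round 4: A 32, D 38. D has a majority (≥36).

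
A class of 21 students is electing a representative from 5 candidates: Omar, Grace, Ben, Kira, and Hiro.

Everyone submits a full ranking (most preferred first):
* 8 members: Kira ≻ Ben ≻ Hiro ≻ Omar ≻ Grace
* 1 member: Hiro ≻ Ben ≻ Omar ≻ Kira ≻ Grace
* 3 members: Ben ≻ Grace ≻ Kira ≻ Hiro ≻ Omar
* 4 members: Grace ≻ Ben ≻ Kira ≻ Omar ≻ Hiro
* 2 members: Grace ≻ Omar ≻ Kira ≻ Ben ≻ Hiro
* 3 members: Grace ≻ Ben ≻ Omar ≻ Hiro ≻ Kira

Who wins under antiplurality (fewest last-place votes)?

Ben

Last-place votes: Omar 3, Grace 9, Ben 0, Kira 3, Hiro 6.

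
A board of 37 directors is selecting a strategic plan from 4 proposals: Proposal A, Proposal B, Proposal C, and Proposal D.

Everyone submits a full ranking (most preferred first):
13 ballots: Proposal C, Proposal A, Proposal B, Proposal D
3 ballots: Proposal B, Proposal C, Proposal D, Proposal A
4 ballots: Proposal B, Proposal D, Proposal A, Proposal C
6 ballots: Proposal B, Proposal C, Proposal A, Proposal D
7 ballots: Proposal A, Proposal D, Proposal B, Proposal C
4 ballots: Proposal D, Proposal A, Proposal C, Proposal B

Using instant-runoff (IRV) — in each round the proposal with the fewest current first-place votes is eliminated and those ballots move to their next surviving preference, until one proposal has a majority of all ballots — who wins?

Proposal B

Round 1: Proposal A 7, Proposal B 13, Proposal C 13, Proposal D 4. Proposal D eliminated.
Round 2: Proposal A 11, Proposal B 13, Proposal C 13. Proposal A eliminated.
Round 3: Proposal B 20, Proposal C 17. Proposal B has a majority (≥19).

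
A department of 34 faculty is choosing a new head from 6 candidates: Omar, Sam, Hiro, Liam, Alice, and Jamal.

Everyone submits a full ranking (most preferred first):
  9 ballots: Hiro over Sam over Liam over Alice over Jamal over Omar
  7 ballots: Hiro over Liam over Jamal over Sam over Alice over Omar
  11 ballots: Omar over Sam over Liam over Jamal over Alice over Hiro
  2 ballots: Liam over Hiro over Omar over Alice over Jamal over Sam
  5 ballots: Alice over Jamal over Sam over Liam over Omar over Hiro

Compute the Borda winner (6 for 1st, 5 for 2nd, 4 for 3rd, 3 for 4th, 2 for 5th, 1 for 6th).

Sam

Omar: 9×1 + 7×1 + 11×6 + 2×4 + 5×2 = 100
Sam: 9×5 + 7×3 + 11×5 + 2×1 + 5×4 = 143
Hiro: 9×6 + 7×6 + 11×1 + 2×5 + 5×1 = 122
Liam: 9×4 + 7×5 + 11×4 + 2×6 + 5×3 = 142
Alice: 9×3 + 7×2 + 11×2 + 2×3 + 5×6 = 99
Jamal: 9×2 + 7×4 + 11×3 + 2×2 + 5×5 = 108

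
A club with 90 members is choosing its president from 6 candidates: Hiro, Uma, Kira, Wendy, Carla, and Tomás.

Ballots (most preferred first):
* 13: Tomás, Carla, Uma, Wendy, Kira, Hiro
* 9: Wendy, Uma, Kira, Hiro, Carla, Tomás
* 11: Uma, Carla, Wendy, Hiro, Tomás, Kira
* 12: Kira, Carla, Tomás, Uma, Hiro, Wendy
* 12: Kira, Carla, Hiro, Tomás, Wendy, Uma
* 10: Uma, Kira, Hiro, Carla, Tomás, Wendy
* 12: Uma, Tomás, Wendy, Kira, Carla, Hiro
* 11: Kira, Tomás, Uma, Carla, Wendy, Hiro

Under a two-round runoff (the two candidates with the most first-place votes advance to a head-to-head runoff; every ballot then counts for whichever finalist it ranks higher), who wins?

Uma

Round 1 first-place votes: Hiro 0, Uma 33, Kira 35, Wendy 9, Carla 0, Tomás 13. Kira and Uma advance.
Runoff: Kira is ranked above Uma on 35 ballots, Uma above Kira on 55.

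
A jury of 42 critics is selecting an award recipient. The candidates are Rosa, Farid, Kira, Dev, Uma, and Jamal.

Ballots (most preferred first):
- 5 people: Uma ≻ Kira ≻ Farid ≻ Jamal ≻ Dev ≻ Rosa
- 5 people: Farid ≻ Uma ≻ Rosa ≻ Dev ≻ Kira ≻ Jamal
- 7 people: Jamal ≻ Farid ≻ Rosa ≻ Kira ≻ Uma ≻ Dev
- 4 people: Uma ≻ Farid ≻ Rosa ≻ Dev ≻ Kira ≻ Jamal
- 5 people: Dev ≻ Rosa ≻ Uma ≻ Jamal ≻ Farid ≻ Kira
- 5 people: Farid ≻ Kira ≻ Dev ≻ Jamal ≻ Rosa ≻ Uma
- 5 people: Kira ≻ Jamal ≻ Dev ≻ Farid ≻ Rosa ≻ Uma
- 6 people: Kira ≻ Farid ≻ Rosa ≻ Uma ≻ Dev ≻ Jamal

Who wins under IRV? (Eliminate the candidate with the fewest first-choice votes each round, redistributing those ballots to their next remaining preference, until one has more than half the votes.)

Farid

Round 1: Rosa 0, Farid 10, Kira 11, Dev 5, Uma 9, Jamal 7. Rosa eliminated.
Round 2: Farid 10, Kira 11, Dev 5, Uma 9, Jamal 7. Dev eliminated.
Round 3: Farid 10, Kira 11, Uma 14, Jamal 7. Jamal eliminated.
Round 4: Farid 17, Kira 11, Uma 14. Kira eliminated.
Round 5: Farid 28, Uma 14. Farid has a majority (≥22).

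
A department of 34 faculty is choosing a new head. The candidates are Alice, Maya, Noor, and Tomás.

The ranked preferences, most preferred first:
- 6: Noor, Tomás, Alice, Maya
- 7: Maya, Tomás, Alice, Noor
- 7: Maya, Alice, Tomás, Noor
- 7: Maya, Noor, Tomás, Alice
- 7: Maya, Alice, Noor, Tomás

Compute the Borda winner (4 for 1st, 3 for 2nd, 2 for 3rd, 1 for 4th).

Alice: 6×2 + 7×2 + 7×3 + 7×1 + 7×3 = 75
Maya: 6×1 + 7×4 + 7×4 + 7×4 + 7×4 = 118
Noor: 6×4 + 7×1 + 7×1 + 7×3 + 7×2 = 73
Tomás: 6×3 + 7×3 + 7×2 + 7×2 + 7×1 = 74

Maya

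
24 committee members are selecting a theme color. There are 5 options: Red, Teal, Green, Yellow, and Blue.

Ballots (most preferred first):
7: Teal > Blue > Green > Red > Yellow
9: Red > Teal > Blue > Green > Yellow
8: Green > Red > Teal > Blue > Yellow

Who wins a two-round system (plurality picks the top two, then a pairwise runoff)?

Green

Round 1 first-place votes: Red 9, Teal 7, Green 8, Yellow 0, Blue 0. Red and Green advance.
Runoff: Red is ranked above Green on 9 ballots, Green above Red on 15.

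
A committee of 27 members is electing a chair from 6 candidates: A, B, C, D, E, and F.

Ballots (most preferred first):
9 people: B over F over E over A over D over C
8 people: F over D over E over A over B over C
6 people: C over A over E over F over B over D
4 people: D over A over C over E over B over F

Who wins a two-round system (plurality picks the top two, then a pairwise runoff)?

Round 1 first-place votes: A 0, B 9, C 6, D 4, E 0, F 8. B and F advance.
Runoff: B is ranked above F on 13 ballots, F above B on 14.

F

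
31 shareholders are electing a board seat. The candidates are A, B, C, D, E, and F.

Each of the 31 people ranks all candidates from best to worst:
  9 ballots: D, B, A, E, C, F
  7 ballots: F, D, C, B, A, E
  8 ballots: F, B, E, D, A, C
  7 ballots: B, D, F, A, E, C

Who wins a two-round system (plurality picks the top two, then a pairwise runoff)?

Round 1 first-place votes: A 0, B 7, C 0, D 9, E 0, F 15. F and D advance.
Runoff: F is ranked above D on 15 ballots, D above F on 16.

D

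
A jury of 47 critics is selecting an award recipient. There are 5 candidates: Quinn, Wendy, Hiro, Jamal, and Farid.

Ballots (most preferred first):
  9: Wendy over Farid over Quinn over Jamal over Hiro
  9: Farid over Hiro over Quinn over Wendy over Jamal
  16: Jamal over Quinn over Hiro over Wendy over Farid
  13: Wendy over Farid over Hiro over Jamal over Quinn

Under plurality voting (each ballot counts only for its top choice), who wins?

Wendy

First-place votes: Quinn 0, Wendy 22, Hiro 0, Jamal 16, Farid 9.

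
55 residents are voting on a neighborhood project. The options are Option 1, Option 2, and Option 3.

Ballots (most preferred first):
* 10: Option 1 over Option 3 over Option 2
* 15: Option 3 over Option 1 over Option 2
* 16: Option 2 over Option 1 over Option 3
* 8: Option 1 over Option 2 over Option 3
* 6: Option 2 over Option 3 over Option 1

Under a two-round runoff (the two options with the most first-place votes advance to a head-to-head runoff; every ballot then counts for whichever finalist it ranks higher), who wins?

Round 1 first-place votes: Option 1 18, Option 2 22, Option 3 15. Option 2 and Option 1 advance.
Runoff: Option 2 is ranked above Option 1 on 22 ballots, Option 1 above Option 2 on 33.

Option 1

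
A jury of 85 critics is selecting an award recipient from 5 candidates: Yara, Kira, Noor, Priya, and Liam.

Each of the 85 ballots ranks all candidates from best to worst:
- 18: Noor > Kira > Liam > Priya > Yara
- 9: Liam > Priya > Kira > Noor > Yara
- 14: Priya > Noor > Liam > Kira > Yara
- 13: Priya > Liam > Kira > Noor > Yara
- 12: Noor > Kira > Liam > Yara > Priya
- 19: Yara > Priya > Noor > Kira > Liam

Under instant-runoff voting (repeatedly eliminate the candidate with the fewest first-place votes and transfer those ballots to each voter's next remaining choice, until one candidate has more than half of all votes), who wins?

Priya

Round 1: Yara 19, Kira 0, Noor 30, Priya 27, Liam 9. Kira eliminated.
Round 2: Yara 19, Noor 30, Priya 27, Liam 9. Liam eliminated.
Round 3: Yara 19, Noor 30, Priya 36. Yara eliminated.
Round 4: Noor 30, Priya 55. Priya has a majority (≥43).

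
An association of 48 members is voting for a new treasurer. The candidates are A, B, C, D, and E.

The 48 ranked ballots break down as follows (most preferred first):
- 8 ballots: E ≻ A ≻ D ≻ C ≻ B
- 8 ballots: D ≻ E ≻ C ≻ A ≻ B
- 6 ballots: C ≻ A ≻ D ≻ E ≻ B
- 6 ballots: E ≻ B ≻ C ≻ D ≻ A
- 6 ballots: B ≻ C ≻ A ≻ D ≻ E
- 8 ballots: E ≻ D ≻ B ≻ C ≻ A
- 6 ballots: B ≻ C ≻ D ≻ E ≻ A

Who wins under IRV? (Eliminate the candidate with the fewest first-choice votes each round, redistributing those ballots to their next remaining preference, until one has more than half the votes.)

D

Round 1: A 0, B 12, C 6, D 8, E 22. A eliminated.
Round 2: B 12, C 6, D 8, E 22. C eliminated.
Round 3: B 12, D 14, E 22. B eliminated.
Round 4: D 26, E 22. D has a majority (≥25).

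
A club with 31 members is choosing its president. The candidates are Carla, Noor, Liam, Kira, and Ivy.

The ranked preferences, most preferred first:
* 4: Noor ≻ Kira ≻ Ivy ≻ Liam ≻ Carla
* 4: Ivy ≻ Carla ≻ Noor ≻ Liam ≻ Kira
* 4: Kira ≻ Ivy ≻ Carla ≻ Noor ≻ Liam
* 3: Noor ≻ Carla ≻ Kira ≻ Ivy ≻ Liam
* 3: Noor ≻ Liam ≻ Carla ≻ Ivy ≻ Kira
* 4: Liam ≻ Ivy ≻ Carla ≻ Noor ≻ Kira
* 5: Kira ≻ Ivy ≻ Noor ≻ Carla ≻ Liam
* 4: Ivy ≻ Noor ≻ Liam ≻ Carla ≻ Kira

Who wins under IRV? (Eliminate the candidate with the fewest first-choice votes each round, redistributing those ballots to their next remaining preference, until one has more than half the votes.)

Round 1: Carla 0, Noor 10, Liam 4, Kira 9, Ivy 8. Carla eliminated.
Round 2: Noor 10, Liam 4, Kira 9, Ivy 8. Liam eliminated.
Round 3: Noor 10, Kira 9, Ivy 12. Kira eliminated.
Round 4: Noor 10, Ivy 21. Ivy has a majority (≥16).

Ivy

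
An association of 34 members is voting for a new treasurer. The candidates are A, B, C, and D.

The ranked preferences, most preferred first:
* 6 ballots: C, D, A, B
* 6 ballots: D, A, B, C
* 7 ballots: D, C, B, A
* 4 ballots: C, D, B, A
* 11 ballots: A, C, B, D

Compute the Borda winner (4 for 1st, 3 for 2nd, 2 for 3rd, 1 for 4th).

A: 6×2 + 6×3 + 7×1 + 4×1 + 11×4 = 85
B: 6×1 + 6×2 + 7×2 + 4×2 + 11×2 = 62
C: 6×4 + 6×1 + 7×3 + 4×4 + 11×3 = 100
D: 6×3 + 6×4 + 7×4 + 4×3 + 11×1 = 93

C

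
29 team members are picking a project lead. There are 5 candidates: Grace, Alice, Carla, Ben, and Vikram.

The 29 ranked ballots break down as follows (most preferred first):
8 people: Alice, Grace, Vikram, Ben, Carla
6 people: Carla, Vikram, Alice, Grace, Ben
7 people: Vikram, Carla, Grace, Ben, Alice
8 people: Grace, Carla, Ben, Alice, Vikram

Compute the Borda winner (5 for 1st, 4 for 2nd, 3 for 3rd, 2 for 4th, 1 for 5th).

Grace: 8×4 + 6×2 + 7×3 + 8×5 = 105
Alice: 8×5 + 6×3 + 7×1 + 8×2 = 81
Carla: 8×1 + 6×5 + 7×4 + 8×4 = 98
Ben: 8×2 + 6×1 + 7×2 + 8×3 = 60
Vikram: 8×3 + 6×4 + 7×5 + 8×1 = 91

Grace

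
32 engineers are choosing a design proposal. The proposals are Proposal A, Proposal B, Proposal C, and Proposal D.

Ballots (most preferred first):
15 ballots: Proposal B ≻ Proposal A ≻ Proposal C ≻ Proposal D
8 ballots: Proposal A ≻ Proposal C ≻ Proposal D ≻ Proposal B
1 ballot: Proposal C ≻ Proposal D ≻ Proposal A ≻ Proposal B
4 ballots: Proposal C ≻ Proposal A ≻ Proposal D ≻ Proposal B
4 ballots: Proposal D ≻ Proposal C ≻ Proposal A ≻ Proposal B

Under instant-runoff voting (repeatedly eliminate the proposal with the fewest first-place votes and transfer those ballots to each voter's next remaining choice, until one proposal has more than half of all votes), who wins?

Round 1: Proposal A 8, Proposal B 15, Proposal C 5, Proposal D 4. Proposal D eliminated.
Round 2: Proposal A 8, Proposal B 15, Proposal C 9. Proposal A eliminated.
Round 3: Proposal B 15, Proposal C 17. Proposal C has a majority (≥17).

Proposal C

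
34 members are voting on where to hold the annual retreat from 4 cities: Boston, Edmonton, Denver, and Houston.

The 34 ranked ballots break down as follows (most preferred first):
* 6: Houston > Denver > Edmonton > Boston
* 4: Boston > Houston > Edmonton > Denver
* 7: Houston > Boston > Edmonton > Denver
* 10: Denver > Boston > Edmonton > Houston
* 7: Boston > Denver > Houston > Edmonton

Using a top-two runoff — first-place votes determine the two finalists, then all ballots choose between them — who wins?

Boston

Round 1 first-place votes: Boston 11, Edmonton 0, Denver 10, Houston 13. Houston and Boston advance.
Runoff: Houston is ranked above Boston on 13 ballots, Boston above Houston on 21.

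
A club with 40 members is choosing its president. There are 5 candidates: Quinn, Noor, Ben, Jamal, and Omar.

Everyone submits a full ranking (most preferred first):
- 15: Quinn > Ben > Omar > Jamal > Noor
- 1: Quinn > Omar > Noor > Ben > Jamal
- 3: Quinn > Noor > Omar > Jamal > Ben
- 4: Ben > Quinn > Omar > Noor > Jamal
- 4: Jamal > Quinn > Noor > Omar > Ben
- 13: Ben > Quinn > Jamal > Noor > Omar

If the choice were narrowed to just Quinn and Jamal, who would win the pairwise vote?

Quinn

Quinn is ranked above Jamal on 36 ballots; Jamal above Quinn on 4.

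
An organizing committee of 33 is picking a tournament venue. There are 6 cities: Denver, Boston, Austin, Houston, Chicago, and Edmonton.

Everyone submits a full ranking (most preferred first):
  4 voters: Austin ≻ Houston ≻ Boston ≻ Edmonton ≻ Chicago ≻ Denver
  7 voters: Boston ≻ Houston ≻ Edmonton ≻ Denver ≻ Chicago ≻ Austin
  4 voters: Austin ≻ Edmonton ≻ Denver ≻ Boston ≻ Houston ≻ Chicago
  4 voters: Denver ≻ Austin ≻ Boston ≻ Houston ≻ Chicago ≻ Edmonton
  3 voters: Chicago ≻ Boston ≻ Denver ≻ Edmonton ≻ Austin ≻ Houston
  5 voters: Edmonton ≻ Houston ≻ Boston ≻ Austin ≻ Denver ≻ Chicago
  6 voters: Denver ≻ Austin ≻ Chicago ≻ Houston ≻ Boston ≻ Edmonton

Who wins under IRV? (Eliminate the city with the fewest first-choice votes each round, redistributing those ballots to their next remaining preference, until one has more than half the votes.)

Boston

Round 1: Denver 10, Boston 7, Austin 8, Houston 0, Chicago 3, Edmonton 5. Houston eliminated.
Round 2: Denver 10, Boston 7, Austin 8, Chicago 3, Edmonton 5. Chicago eliminated.
Round 3: Denver 10, Boston 10, Austin 8, Edmonton 5. Edmonton eliminated.
Round 4: Denver 10, Boston 15, Austin 8. Austin eliminated.
Round 5: Denver 14, Boston 19. Boston has a majority (≥17).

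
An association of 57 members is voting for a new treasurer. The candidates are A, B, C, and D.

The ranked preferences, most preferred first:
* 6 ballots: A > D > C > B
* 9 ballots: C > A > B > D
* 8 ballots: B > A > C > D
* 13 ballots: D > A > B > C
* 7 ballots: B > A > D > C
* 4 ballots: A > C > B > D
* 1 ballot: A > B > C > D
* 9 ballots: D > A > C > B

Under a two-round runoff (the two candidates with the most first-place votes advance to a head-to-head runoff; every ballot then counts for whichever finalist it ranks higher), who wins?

B

Round 1 first-place votes: A 11, B 15, C 9, D 22. D and B advance.
Runoff: D is ranked above B on 28 ballots, B above D on 29.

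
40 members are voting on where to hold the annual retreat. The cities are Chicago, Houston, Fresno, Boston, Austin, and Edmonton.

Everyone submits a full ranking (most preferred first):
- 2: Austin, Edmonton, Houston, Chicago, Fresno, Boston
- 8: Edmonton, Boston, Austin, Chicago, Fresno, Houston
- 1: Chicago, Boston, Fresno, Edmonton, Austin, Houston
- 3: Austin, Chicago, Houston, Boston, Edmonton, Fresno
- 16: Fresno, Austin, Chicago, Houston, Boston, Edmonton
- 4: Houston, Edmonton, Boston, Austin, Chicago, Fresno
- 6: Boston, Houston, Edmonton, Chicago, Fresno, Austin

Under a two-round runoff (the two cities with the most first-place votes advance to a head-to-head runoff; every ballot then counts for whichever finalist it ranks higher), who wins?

Edmonton

Round 1 first-place votes: Chicago 1, Houston 4, Fresno 16, Boston 6, Austin 5, Edmonton 8. Fresno and Edmonton advance.
Runoff: Fresno is ranked above Edmonton on 17 ballots, Edmonton above Fresno on 23.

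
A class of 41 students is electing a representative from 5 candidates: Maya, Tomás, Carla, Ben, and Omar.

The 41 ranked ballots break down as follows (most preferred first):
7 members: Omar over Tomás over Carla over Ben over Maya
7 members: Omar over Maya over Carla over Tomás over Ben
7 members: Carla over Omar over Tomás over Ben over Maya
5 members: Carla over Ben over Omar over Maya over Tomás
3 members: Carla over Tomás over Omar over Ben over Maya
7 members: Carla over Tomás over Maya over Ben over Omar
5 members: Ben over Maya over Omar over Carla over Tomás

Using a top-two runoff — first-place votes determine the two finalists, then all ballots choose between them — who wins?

Carla

Round 1 first-place votes: Maya 0, Tomás 0, Carla 22, Ben 5, Omar 14. Carla and Omar advance.
Runoff: Carla is ranked above Omar on 22 ballots, Omar above Carla on 19.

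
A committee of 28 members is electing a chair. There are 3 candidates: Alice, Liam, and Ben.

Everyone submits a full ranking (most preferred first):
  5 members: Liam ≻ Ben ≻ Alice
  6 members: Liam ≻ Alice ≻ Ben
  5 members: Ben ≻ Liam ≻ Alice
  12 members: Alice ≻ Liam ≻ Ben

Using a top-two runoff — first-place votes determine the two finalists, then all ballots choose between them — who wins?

Liam

Round 1 first-place votes: Alice 12, Liam 11, Ben 5. Alice and Liam advance.
Runoff: Alice is ranked above Liam on 12 ballots, Liam above Alice on 16.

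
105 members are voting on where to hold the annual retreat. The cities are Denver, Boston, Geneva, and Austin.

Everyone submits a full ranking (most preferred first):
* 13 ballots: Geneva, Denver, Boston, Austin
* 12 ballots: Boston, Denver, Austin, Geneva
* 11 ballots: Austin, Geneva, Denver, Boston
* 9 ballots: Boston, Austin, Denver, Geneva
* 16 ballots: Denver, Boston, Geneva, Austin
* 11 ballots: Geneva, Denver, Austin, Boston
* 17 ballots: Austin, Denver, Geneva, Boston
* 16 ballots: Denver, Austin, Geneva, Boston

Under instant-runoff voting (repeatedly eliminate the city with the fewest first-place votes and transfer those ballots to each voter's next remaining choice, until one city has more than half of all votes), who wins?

Denver

Round 1: Denver 32, Boston 21, Geneva 24, Austin 28. Boston eliminated.
Round 2: Denver 44, Geneva 24, Austin 37. Geneva eliminated.
Round 3: Denver 68, Austin 37. Denver has a majority (≥53).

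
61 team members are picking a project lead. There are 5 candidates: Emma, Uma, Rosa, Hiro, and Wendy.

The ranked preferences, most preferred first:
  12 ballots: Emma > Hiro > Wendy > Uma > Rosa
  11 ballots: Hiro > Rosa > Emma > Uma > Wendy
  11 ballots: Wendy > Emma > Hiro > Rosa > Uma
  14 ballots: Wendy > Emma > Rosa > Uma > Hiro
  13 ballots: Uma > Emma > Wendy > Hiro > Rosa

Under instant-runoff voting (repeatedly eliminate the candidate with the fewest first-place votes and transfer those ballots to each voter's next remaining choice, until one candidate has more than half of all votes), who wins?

Round 1: Emma 12, Uma 13, Rosa 0, Hiro 11, Wendy 25. Rosa eliminated.
Round 2: Emma 12, Uma 13, Hiro 11, Wendy 25. Hiro eliminated.
Round 3: Emma 23, Uma 13, Wendy 25. Uma eliminated.
Round 4: Emma 36, Wendy 25. Emma has a majority (≥31).

Emma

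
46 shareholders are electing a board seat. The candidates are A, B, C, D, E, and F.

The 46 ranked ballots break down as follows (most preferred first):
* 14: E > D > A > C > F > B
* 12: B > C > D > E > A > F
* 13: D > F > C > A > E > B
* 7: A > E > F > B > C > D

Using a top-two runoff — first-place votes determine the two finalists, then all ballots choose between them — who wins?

Round 1 first-place votes: A 7, B 12, C 0, D 13, E 14, F 0. E and D advance.
Runoff: E is ranked above D on 21 ballots, D above E on 25.

D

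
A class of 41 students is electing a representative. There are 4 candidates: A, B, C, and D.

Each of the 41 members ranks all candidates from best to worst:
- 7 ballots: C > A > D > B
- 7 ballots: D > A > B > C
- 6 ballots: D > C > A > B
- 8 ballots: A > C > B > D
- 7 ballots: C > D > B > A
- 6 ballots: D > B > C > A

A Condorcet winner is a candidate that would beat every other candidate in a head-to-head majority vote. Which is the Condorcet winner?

C vs A: 26–15
C vs B: 28–13
C vs D: 22–19
C beats every other candidate.

C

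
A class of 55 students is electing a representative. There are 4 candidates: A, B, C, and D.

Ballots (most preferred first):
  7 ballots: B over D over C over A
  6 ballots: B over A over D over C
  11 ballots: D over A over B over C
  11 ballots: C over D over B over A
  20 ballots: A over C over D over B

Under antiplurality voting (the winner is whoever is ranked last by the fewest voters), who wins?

Last-place votes: A 18, B 20, C 17, D 0.

D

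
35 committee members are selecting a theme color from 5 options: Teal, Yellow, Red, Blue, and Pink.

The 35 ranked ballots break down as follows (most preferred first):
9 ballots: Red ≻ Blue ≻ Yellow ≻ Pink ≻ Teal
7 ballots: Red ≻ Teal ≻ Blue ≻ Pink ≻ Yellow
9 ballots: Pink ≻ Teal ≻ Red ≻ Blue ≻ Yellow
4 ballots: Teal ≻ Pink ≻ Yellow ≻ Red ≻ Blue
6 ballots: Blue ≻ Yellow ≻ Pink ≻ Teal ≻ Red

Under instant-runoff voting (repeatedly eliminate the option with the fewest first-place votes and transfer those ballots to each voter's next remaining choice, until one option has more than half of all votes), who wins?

Pink

Round 1: Teal 4, Yellow 0, Red 16, Blue 6, Pink 9. Yellow eliminated.
Round 2: Teal 4, Red 16, Blue 6, Pink 9. Teal eliminated.
Round 3: Red 16, Blue 6, Pink 13. Blue eliminated.
Round 4: Red 16, Pink 19. Pink has a majority (≥18).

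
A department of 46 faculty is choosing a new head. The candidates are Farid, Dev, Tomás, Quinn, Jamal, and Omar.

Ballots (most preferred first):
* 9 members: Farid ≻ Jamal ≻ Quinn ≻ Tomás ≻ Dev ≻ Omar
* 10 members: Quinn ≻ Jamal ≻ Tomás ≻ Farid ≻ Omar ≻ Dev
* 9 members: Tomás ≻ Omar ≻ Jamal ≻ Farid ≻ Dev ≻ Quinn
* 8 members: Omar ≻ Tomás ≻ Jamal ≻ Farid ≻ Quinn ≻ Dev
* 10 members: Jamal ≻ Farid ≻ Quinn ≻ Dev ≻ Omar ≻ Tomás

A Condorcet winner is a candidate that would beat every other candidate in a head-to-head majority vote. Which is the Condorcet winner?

Jamal vs Farid: 37–9
Jamal vs Dev: 46–0
Jamal vs Tomás: 29–17
Jamal vs Quinn: 36–10
Jamal vs Omar: 29–17
Jamal beats every other candidate.

Jamal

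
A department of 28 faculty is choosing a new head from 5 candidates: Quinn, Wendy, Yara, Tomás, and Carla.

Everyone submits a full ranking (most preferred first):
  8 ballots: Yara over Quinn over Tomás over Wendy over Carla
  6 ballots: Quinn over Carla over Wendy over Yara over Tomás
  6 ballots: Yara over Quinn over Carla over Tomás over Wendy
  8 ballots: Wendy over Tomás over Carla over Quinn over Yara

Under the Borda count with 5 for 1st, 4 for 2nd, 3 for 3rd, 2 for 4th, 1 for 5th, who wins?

Quinn: 8×4 + 6×5 + 6×4 + 8×2 = 102
Wendy: 8×2 + 6×3 + 6×1 + 8×5 = 80
Yara: 8×5 + 6×2 + 6×5 + 8×1 = 90
Tomás: 8×3 + 6×1 + 6×2 + 8×4 = 74
Carla: 8×1 + 6×4 + 6×3 + 8×3 = 74

Quinn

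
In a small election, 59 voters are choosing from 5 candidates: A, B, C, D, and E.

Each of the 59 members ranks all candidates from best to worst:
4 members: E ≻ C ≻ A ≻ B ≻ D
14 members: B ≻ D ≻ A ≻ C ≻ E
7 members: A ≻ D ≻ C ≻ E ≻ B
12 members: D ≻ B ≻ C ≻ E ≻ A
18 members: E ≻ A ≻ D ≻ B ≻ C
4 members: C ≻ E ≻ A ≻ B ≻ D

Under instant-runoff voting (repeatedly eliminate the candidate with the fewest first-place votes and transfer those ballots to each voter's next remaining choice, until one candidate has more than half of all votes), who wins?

Round 1: A 7, B 14, C 4, D 12, E 22. C eliminated.
Round 2: A 7, B 14, D 12, E 26. A eliminated.
Round 3: B 14, D 19, E 26. B eliminated.
Round 4: D 33, E 26. D has a majority (≥30).

D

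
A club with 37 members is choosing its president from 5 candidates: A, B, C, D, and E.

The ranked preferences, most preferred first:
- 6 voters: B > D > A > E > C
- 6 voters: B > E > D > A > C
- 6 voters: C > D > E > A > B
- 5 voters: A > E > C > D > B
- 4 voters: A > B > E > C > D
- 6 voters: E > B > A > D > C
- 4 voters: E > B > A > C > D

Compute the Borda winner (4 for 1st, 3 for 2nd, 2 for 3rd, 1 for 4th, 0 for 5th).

A: 6×2 + 6×1 + 6×1 + 5×4 + 4×4 + 6×2 + 4×2 = 80
B: 6×4 + 6×4 + 6×0 + 5×0 + 4×3 + 6×3 + 4×3 = 90
C: 6×0 + 6×0 + 6×4 + 5×2 + 4×1 + 6×0 + 4×1 = 42
D: 6×3 + 6×2 + 6×3 + 5×1 + 4×0 + 6×1 + 4×0 = 59
E: 6×1 + 6×3 + 6×2 + 5×3 + 4×2 + 6×4 + 4×4 = 99

E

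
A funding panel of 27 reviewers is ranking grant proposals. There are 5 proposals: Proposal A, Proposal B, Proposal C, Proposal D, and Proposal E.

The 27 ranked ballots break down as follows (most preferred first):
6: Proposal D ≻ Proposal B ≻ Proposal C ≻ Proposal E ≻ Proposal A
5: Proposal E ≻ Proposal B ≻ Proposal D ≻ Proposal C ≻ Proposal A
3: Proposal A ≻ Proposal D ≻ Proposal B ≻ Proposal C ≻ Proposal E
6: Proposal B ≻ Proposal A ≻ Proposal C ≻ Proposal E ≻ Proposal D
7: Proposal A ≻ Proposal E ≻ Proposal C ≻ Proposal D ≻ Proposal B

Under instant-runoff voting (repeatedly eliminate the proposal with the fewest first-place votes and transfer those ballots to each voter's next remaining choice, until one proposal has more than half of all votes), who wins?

Round 1: Proposal A 10, Proposal B 6, Proposal C 0, Proposal D 6, Proposal E 5. Proposal C eliminated.
Round 2: Proposal A 10, Proposal B 6, Proposal D 6, Proposal E 5. Proposal E eliminated.
Round 3: Proposal A 10, Proposal B 11, Proposal D 6. Proposal D eliminated.
Round 4: Proposal A 10, Proposal B 17. Proposal B has a majority (≥14).

Proposal B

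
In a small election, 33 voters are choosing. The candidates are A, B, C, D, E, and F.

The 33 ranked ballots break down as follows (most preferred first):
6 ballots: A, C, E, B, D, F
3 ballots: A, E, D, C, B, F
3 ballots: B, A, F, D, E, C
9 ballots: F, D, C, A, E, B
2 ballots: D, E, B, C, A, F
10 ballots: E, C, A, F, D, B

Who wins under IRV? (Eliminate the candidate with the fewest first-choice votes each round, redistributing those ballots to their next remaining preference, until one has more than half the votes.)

A

Round 1: A 9, B 3, C 0, D 2, E 10, F 9. C eliminated.
Round 2: A 9, B 3, D 2, E 10, F 9. D eliminated.
Round 3: A 9, B 3, E 12, F 9. B eliminated.
Round 4: A 12, E 12, F 9. F eliminated.
Round 5: A 21, E 12. A has a majority (≥17).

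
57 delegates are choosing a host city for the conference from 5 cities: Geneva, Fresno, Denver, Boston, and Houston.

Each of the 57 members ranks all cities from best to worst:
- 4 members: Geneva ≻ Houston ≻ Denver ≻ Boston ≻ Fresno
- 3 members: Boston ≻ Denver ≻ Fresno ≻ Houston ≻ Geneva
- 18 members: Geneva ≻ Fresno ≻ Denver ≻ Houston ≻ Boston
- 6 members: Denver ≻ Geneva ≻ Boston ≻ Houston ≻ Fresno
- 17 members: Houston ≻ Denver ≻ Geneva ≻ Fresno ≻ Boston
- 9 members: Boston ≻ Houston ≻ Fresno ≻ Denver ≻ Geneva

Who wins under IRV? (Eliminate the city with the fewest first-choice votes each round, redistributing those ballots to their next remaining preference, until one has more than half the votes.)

Houston

Round 1: Geneva 22, Fresno 0, Denver 6, Boston 12, Houston 17. Fresno eliminated.
Round 2: Geneva 22, Denver 6, Boston 12, Houston 17. Denver eliminated.
Round 3: Geneva 28, Boston 12, Houston 17. Boston eliminated.
Round 4: Geneva 28, Houston 29. Houston has a majority (≥29).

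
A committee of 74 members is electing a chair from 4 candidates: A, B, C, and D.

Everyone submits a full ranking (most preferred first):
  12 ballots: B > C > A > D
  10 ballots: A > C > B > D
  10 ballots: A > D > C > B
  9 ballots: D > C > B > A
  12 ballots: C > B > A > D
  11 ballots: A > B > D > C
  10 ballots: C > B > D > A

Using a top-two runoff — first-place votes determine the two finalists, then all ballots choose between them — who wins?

C

Round 1 first-place votes: A 31, B 12, C 22, D 9. A and C advance.
Runoff: A is ranked above C on 31 ballots, C above A on 43.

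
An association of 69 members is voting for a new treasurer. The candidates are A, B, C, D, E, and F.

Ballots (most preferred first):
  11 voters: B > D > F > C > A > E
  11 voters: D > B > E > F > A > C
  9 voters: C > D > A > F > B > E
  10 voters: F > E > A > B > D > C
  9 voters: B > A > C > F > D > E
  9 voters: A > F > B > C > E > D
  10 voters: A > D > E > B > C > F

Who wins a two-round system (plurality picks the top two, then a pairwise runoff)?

Round 1 first-place votes: A 19, B 20, C 9, D 11, E 0, F 10. B and A advance.
Runoff: B is ranked above A on 31 ballots, A above B on 38.

A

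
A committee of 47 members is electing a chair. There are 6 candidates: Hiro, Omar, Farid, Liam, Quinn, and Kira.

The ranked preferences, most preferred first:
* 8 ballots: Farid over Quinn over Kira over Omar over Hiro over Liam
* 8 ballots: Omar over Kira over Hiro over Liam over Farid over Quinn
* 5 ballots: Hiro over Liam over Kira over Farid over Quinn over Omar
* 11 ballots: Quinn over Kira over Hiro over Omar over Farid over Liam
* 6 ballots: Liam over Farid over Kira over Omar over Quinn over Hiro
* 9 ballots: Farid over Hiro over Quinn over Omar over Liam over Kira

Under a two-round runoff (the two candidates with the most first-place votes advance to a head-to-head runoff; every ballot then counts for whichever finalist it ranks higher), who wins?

Farid

Round 1 first-place votes: Hiro 5, Omar 8, Farid 17, Liam 6, Quinn 11, Kira 0. Farid and Quinn advance.
Runoff: Farid is ranked above Quinn on 36 ballots, Quinn above Farid on 11.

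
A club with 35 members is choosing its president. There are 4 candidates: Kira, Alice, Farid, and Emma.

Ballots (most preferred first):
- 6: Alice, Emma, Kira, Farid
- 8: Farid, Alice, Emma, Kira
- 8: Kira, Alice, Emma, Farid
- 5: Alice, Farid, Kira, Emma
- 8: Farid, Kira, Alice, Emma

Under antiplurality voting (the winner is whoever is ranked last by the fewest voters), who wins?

Alice

Last-place votes: Kira 8, Alice 0, Farid 14, Emma 13.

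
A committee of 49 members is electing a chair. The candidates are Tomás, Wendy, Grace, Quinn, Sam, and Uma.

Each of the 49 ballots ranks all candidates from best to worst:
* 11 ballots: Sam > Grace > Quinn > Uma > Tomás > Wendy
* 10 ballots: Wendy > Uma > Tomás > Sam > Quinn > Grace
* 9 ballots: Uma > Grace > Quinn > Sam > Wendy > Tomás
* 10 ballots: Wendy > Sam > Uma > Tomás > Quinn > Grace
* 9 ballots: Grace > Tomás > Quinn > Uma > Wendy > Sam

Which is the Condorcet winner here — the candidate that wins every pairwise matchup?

Uma

Uma vs Tomás: 40–9
Uma vs Wendy: 29–20
Uma vs Grace: 29–20
Uma vs Quinn: 29–20
Uma vs Sam: 28–21
Uma beats every other candidate.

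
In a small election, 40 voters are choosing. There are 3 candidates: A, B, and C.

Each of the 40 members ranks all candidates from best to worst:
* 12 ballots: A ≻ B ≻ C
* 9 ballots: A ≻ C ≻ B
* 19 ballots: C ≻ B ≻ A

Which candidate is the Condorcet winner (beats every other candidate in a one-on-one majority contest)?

A vs B: 21–19
A vs C: 21–19
A beats every other candidate.

A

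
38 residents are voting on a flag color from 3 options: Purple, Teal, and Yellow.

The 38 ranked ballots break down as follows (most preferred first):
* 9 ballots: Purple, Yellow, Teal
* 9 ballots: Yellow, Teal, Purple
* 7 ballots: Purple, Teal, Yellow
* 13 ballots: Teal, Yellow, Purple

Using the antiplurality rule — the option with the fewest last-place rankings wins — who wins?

Last-place votes: Purple 22, Teal 9, Yellow 7.

Yellow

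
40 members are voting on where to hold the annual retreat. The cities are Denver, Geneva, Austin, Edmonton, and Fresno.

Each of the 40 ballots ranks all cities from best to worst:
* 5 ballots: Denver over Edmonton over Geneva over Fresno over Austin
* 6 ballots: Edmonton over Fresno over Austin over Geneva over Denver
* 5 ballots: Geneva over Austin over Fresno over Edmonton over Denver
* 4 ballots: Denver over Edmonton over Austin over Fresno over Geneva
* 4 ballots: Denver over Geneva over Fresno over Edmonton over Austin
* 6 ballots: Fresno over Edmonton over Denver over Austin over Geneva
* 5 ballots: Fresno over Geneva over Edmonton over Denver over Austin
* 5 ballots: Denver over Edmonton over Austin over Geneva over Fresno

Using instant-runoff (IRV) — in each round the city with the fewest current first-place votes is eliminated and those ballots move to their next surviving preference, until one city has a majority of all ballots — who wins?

Round 1: Denver 18, Geneva 5, Austin 0, Edmonton 6, Fresno 11. Austin eliminated.
Round 2: Denver 18, Geneva 5, Edmonton 6, Fresno 11. Geneva eliminated.
Round 3: Denver 18, Edmonton 6, Fresno 16. Edmonton eliminated.
Round 4: Denver 18, Fresno 22. Fresno has a majority (≥21).

Fresno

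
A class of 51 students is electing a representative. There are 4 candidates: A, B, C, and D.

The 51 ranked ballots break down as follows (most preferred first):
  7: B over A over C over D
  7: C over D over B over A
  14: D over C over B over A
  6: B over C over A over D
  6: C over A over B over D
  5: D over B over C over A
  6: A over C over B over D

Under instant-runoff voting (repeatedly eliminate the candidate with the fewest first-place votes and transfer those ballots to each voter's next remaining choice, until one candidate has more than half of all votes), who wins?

C

Round 1: A 6, B 13, C 13, D 19. A eliminated.
Round 2: B 13, C 19, D 19. B eliminated.
Round 3: C 32, D 19. C has a majority (≥26).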